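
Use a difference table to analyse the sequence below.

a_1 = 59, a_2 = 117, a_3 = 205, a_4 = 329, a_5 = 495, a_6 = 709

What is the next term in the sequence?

D1: 58  88  124  166  214
D2: 30  36  42  48
D3: 6  6  6
Constant third difference = 6, so extend:
48 + 6 = 54;  214 + 54 = 268;  709 + 268 = 977

977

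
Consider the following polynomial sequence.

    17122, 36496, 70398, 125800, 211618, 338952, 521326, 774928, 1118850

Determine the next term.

1575328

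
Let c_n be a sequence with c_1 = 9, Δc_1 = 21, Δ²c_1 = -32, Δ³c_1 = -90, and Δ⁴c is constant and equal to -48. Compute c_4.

-114

Build the table forward from the leading diagonal:
Δ⁴: -48, -48, -48, -48
Δ³: -90, -138, -186, -234
Δ²: -32, -122, -260, -446
Δ: 21, -11, -133, -393
c: 9, 30, 19, -114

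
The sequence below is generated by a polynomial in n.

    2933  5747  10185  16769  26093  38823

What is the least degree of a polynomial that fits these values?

4

First differences: 2814, 4438, 6584, 9324, 12730
Second differences: 1624, 2146, 2740, 3406
Third differences: 522, 594, 666
Fourth differences: 72, 72
The fourth differences are constant, so the polynomial has degree 4.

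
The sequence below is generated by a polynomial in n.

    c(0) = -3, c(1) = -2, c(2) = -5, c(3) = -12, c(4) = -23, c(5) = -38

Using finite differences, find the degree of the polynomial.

First differences: 1, -3, -7, -11, -15
Second differences: -4, -4, -4, -4
The second differences are constant, so the polynomial has degree 2.

2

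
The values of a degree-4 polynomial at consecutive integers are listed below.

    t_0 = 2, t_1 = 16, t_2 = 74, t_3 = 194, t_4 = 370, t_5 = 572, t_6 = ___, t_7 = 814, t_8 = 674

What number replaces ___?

746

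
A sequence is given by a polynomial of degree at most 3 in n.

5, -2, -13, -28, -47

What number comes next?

-70

First differences: -7, -11, -15, -19
Second differences: -4, -4, -4
Constant second difference = -4, so extend:
-19 − 4 = -23;  -47 − 23 = -70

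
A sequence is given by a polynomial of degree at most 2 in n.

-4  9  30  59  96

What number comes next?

141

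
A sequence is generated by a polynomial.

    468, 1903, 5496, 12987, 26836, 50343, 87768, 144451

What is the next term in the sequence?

Δ: 1435 , 3593 , 7491 , 13849 , 23507 , 37425 , 56683
Δ²: 2158 , 3898 , 6358 , 9658 , 13918 , 19258
Δ³: 1740 , 2460 , 3300 , 4260 , 5340
Δ⁴: 720 , 840 , 960 , 1080
Δ⁵: 120 , 120 , 120
Constant fifth difference = 120, so extend:
1080 + 120 = 1200;  5340 + 1200 = 6540;  19258 + 6540 = 25798;  56683 + 25798 = 82481;  144451 + 82481 = 226932

226932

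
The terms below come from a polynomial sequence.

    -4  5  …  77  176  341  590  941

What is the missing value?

Using the last 5 terms:
First differences: 99, 165, 249, 351
Second differences: 66, 84, 102
Third differences: 18, 18
Constant third difference = 18.
Extend backward: 66 − 18 = 48;  99 − 48 = 51;  77 − 51 = 26

26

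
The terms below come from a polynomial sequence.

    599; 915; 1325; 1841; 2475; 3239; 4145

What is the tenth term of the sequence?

7835

First differences: 316, 410, 516, 634, 764, 906
Second differences: 94, 106, 118, 130, 142
Third differences: 12, 12, 12, 12
Third differences constant at 12.
142 + 12 = 154;  906 + 154 = 1060;  4145 + 1060 = 5205
154 + 12 = 166;  1060 + 166 = 1226;  5205 + 1226 = 6431
166 + 12 = 178;  1226 + 178 = 1404;  6431 + 1404 = 7835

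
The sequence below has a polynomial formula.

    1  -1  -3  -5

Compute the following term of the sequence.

First differences: -2, -2, -2
The first differences are constant (-2).
-5 − 2 = -7

-7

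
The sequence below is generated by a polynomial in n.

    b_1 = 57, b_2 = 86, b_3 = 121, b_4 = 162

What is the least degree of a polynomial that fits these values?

2

D1: 29, 35, 41
D2: 6, 6
The second differences are constant, so the polynomial has degree 2.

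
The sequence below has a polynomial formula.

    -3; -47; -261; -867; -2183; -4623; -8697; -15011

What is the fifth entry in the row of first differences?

D1: -44, -214, -606, -1316, -2440, -4074, -6314
D2: -170, -392, -710, -1124, -1634, -2240
D3: -222, -318, -414, -510, -606
D4: -96, -96, -96, -96

-2440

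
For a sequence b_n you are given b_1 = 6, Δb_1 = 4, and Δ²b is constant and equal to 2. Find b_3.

16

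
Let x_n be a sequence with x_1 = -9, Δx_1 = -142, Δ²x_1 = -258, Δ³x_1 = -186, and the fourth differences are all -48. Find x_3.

-551

Build the table forward from the leading diagonal:
Δ⁴: -48, -48, -48
Δ³: -186, -234, -282
Δ²: -258, -444, -678
Δ: -142, -400, -844
x: -9, -151, -551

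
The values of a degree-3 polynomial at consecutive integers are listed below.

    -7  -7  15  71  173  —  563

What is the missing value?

Using the first 5 terms:
0, 22, 56, 102
22, 34, 46
12, 12
Constant third difference = 12.
Extend forward: 46 + 12 = 58;  102 + 58 = 160;  173 + 160 = 333

333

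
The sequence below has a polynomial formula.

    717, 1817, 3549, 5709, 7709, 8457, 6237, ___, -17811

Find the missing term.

-1411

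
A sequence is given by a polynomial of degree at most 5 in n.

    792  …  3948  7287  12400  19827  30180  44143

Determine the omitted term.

Using the last 6 terms:
D1: 3339  5113  7427  10353  13963
D2: 1774  2314  2926  3610
D3: 540  612  684
D4: 72  72
Constant fourth difference = 72.
Extend backward: 540 − 72 = 468;  1774 − 468 = 1306;  3339 − 1306 = 2033;  3948 − 2033 = 1915

1915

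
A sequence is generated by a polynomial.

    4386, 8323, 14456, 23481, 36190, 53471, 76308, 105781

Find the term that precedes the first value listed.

Δ: 3937  6133  9025  12709  17281  22837  29473
Δ²: 2196  2892  3684  4572  5556  6636
Δ³: 696  792  888  984  1080
Δ⁴: 96  96  96  96
The fourth differences are constant at 96.
Work back: 696 − 96 = 600;  2196 − 600 = 1596;  3937 − 1596 = 2341;  4386 − 2341 = 2045

2045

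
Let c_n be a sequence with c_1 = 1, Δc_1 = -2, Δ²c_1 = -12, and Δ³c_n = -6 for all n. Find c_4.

-47

Build the table forward from the leading diagonal:
Third differences: -6, -6, -6, -6
Second differences: -12, -18, -24, -30
First differences: -2, -14, -32, -56
c: 1, -1, -15, -47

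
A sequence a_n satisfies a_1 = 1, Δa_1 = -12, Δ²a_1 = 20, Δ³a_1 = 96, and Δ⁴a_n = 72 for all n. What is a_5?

529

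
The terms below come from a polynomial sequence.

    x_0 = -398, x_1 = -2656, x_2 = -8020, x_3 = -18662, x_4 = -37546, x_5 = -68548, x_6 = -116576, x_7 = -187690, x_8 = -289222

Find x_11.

First differences: -2258, -5364, -10642, -18884, -31002, -48028, -71114, -101532
Second differences: -3106, -5278, -8242, -12118, -17026, -23086, -30418
Third differences: -2172, -2964, -3876, -4908, -6060, -7332
Fourth differences: -792, -912, -1032, -1152, -1272
Fifth differences: -120, -120, -120, -120
Constant fifth difference = -120, so extend:
-1272 − 120 = -1392;  -7332 − 1392 = -8724;  -30418 − 8724 = -39142;  -101532 − 39142 = -140674;  -289222 − 140674 = -429896
-1392 − 120 = -1512;  -8724 − 1512 = -10236;  -39142 − 10236 = -49378;  -140674 − 49378 = -190052;  -429896 − 190052 = -619948
-1512 − 120 = -1632;  -10236 − 1632 = -11868;  -49378 − 11868 = -61246;  -190052 − 61246 = -251298;  -619948 − 251298 = -871246

-871246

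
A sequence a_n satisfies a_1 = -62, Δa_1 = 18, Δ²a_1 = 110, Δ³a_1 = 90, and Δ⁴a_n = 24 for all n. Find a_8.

6364

Build the table forward from the leading diagonal:
Fourth differences: 24  24  24  24  24  24  24  24
Third differences: 90  114  138  162  186  210  234  258
Second differences: 110  200  314  452  614  800  1010  1244
First differences: 18  128  328  642  1094  1708  2508  3518
a: -62  -44  84  412  1054  2148  3856  6364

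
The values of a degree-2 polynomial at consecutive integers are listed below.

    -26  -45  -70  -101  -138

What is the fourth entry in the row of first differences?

Δ: -19, -25, -31, -37
Δ²: -6, -6, -6

-37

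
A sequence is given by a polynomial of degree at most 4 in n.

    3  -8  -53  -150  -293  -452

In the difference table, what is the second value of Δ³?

Δ: -11, -45, -97, -143, -159
Δ²: -34, -52, -46, -16
Δ³: -18, 6, 30
Δ⁴: 24, 24

6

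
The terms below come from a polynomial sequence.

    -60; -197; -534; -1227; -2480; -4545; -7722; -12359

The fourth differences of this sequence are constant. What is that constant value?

-48

D1: -137, -337, -693, -1253, -2065, -3177, -4637
D2: -200, -356, -560, -812, -1112, -1460
D3: -156, -204, -252, -300, -348
D4: -48, -48, -48, -48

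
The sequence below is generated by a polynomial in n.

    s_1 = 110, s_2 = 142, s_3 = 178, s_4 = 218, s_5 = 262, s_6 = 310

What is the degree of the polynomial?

2

D1: 32, 36, 40, 44, 48
D2: 4, 4, 4, 4
The second differences are constant, so the polynomial has degree 2.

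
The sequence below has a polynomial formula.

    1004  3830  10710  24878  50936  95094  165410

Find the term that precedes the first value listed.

126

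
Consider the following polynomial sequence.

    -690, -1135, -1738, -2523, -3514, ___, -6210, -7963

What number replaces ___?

-4735

Using the first 5 terms:
First differences: -445, -603, -785, -991
Second differences: -158, -182, -206
Third differences: -24, -24
Constant third difference = -24.
Extend forward: -206 − 24 = -230;  -991 − 230 = -1221;  -3514 − 1221 = -4735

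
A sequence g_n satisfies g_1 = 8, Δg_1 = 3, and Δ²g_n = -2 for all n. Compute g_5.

8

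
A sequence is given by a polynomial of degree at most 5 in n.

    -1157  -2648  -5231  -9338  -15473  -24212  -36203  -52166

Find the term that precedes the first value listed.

Δ: -1491  -2583  -4107  -6135  -8739  -11991  -15963
Δ²: -1092  -1524  -2028  -2604  -3252  -3972
Δ³: -432  -504  -576  -648  -720
Δ⁴: -72  -72  -72  -72
The fourth differences are constant at -72.
Work back: -432 + 72 = -360;  -1092 + 360 = -732;  -1491 + 732 = -759;  -1157 + 759 = -398

-398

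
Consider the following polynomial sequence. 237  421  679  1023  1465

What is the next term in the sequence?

Δ: 184, 258, 344, 442
Δ²: 74, 86, 98
Δ³: 12, 12
The third differences are constant (12).
98 + 12 = 110;  442 + 110 = 552;  1465 + 552 = 2017

2017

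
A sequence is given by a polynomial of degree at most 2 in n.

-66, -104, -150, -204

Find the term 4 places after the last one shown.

-500

First differences: -38, -46, -54
Second differences: -8, -8
Second differences constant at -8.
-54 − 8 = -62;  -204 − 62 = -266
-62 − 8 = -70;  -266 − 70 = -336
-70 − 8 = -78;  -336 − 78 = -414
-78 − 8 = -86;  -414 − 86 = -500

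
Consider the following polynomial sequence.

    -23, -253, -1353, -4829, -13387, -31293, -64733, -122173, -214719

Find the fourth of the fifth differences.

-360

Δ: -230, -1100, -3476, -8558, -17906, -33440, -57440, -92546
Δ²: -870, -2376, -5082, -9348, -15534, -24000, -35106
Δ³: -1506, -2706, -4266, -6186, -8466, -11106
Δ⁴: -1200, -1560, -1920, -2280, -2640
Δ⁵: -360, -360, -360, -360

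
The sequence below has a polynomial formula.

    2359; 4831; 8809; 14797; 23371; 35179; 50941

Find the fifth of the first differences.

11808

First differences: 2472, 3978, 5988, 8574, 11808, 15762
Second differences: 1506, 2010, 2586, 3234, 3954
Third differences: 504, 576, 648, 720
Fourth differences: 72, 72, 72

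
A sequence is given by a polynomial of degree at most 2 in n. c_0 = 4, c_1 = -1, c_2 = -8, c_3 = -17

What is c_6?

First differences: -5, -7, -9
Second differences: -2, -2
The second differences are constant (-2).
-9 − 2 = -11;  -17 − 11 = -28
-11 − 2 = -13;  -28 − 13 = -41
-13 − 2 = -15;  -41 − 15 = -56

-56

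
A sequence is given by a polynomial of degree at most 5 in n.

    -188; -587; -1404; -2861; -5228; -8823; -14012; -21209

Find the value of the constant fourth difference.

-48

First differences: -399, -817, -1457, -2367, -3595, -5189, -7197
Second differences: -418, -640, -910, -1228, -1594, -2008
Third differences: -222, -270, -318, -366, -414
Fourth differences: -48, -48, -48, -48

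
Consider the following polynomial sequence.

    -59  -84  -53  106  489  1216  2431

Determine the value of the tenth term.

10804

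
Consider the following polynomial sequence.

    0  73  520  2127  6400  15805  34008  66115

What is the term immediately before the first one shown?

-5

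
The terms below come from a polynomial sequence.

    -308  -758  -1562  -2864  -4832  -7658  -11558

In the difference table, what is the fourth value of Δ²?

First differences: -450, -804, -1302, -1968, -2826, -3900
Second differences: -354, -498, -666, -858, -1074
Third differences: -144, -168, -192, -216
Fourth differences: -24, -24, -24

-858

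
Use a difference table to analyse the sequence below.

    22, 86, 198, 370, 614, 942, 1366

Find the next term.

1898

First differences: 64  112  172  244  328  424
Second differences: 48  60  72  84  96
Third differences: 12  12  12  12
The third differences are constant (12).
96 + 12 = 108;  424 + 108 = 532;  1366 + 532 = 1898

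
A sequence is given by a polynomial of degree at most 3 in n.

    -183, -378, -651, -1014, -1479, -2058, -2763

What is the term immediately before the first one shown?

First differences: -195, -273, -363, -465, -579, -705
Second differences: -78, -90, -102, -114, -126
Third differences: -12, -12, -12, -12
The third differences are constant at -12.
Work back: -78 + 12 = -66;  -195 + 66 = -129;  -183 + 129 = -54

-54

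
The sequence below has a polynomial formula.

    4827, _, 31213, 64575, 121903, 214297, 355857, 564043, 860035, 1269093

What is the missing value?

13357

Using the last 8 terms:
First differences: 33362, 57328, 92394, 141560, 208186, 295992, 409058
Second differences: 23966, 35066, 49166, 66626, 87806, 113066
Third differences: 11100, 14100, 17460, 21180, 25260
Fourth differences: 3000, 3360, 3720, 4080
Fifth differences: 360, 360, 360
Constant fifth difference = 360.
Extend backward: 3000 − 360 = 2640;  11100 − 2640 = 8460;  23966 − 8460 = 15506;  33362 − 15506 = 17856;  31213 − 17856 = 13357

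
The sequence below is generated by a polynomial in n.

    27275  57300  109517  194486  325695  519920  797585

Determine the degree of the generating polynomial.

30025, 52217, 84969, 131209, 194225, 277665
22192, 32752, 46240, 63016, 83440
10560, 13488, 16776, 20424
2928, 3288, 3648
360, 360
The fifth differences are constant, so the polynomial has degree 5.

5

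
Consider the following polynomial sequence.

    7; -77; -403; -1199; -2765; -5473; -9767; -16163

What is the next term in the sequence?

D1: -84, -326, -796, -1566, -2708, -4294, -6396
D2: -242, -470, -770, -1142, -1586, -2102
D3: -228, -300, -372, -444, -516
D4: -72, -72, -72, -72
The fourth differences are constant (-72).
-516 − 72 = -588;  -2102 − 588 = -2690;  -6396 − 2690 = -9086;  -16163 − 9086 = -25249

-25249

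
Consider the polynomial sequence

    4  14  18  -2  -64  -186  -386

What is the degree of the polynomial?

First differences: 10, 4, -20, -62, -122, -200
Second differences: -6, -24, -42, -60, -78
Third differences: -18, -18, -18, -18
The third differences are constant, so the polynomial has degree 3.

3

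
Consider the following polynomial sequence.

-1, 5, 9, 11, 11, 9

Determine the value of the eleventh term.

-31

Δ: 6, 4, 2, 0, -2
Δ²: -2, -2, -2, -2
Constant second difference = -2, so extend:
-2 − 2 = -4;  9 − 4 = 5
-4 − 2 = -6;  5 − 6 = -1
-6 − 2 = -8;  -1 − 8 = -9
-8 − 2 = -10;  -9 − 10 = -19
-10 − 2 = -12;  -19 − 12 = -31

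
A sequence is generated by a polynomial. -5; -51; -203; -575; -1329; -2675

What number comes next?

-4871

Δ: -46 , -152 , -372 , -754 , -1346
Δ²: -106 , -220 , -382 , -592
Δ³: -114 , -162 , -210
Δ⁴: -48 , -48
Fourth differences constant at -48.
-210 − 48 = -258;  -592 − 258 = -850;  -1346 − 850 = -2196;  -2675 − 2196 = -4871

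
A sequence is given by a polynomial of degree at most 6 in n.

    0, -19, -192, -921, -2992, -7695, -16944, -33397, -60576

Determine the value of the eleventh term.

D1: -19, -173, -729, -2071, -4703, -9249, -16453, -27179
D2: -154, -556, -1342, -2632, -4546, -7204, -10726
D3: -402, -786, -1290, -1914, -2658, -3522
D4: -384, -504, -624, -744, -864
D5: -120, -120, -120, -120
Fifth differences constant at -120.
-864 − 120 = -984;  -3522 − 984 = -4506;  -10726 − 4506 = -15232;  -27179 − 15232 = -42411;  -60576 − 42411 = -102987
-984 − 120 = -1104;  -4506 − 1104 = -5610;  -15232 − 5610 = -20842;  -42411 − 20842 = -63253;  -102987 − 63253 = -166240

-166240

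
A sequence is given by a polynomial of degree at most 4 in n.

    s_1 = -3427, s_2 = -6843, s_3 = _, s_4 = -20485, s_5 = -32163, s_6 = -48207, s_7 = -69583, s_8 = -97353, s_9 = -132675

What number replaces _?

-12303

Using the last 6 terms:
D1: -11678  -16044  -21376  -27770  -35322
D2: -4366  -5332  -6394  -7552
D3: -966  -1062  -1158
D4: -96  -96
Constant fourth difference = -96.
Extend backward: -966 + 96 = -870;  -4366 + 870 = -3496;  -11678 + 3496 = -8182;  -20485 + 8182 = -12303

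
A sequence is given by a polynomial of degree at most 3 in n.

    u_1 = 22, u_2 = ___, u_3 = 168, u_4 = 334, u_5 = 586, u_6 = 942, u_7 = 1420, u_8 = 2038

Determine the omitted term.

70

Using the last 6 terms:
Δ: 166  252  356  478  618
Δ²: 86  104  122  140
Δ³: 18  18  18
Constant third difference = 18.
Extend backward: 86 − 18 = 68;  166 − 68 = 98;  168 − 98 = 70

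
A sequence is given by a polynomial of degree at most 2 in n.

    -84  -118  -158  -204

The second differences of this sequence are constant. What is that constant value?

D1: -34, -40, -46
D2: -6, -6

-6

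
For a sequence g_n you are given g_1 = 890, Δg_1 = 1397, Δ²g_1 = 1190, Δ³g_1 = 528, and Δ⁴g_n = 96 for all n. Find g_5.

Build the table forward from the leading diagonal:
Δ⁴: 96  96  96  96  96
Δ³: 528  624  720  816  912
Δ²: 1190  1718  2342  3062  3878
Δ: 1397  2587  4305  6647  9709
g: 890  2287  4874  9179  15826

15826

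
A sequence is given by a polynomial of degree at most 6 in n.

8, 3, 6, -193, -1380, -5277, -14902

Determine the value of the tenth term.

Δ: -5, 3, -199, -1187, -3897, -9625
Δ²: 8, -202, -988, -2710, -5728
Δ³: -210, -786, -1722, -3018
Δ⁴: -576, -936, -1296
Δ⁵: -360, -360
Constant fifth difference = -360, so extend:
-1296 − 360 = -1656;  -3018 − 1656 = -4674;  -5728 − 4674 = -10402;  -9625 − 10402 = -20027;  -14902 − 20027 = -34929
-1656 − 360 = -2016;  -4674 − 2016 = -6690;  -10402 − 6690 = -17092;  -20027 − 17092 = -37119;  -34929 − 37119 = -72048
-2016 − 360 = -2376;  -6690 − 2376 = -9066;  -17092 − 9066 = -26158;  -37119 − 26158 = -63277;  -72048 − 63277 = -135325

-135325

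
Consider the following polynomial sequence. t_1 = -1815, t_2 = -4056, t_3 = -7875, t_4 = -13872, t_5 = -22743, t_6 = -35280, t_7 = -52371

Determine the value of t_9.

-104247

First differences: -2241, -3819, -5997, -8871, -12537, -17091
Second differences: -1578, -2178, -2874, -3666, -4554
Third differences: -600, -696, -792, -888
Fourth differences: -96, -96, -96
Fourth differences constant at -96.
-888 − 96 = -984;  -4554 − 984 = -5538;  -17091 − 5538 = -22629;  -52371 − 22629 = -75000
-984 − 96 = -1080;  -5538 − 1080 = -6618;  -22629 − 6618 = -29247;  -75000 − 29247 = -104247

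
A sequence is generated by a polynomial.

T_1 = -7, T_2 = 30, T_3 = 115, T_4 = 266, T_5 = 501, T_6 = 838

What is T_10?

3566

D1: 37 , 85 , 151 , 235 , 337
D2: 48 , 66 , 84 , 102
D3: 18 , 18 , 18
The third differences are constant (18).
102 + 18 = 120;  337 + 120 = 457;  838 + 457 = 1295
120 + 18 = 138;  457 + 138 = 595;  1295 + 595 = 1890
138 + 18 = 156;  595 + 156 = 751;  1890 + 751 = 2641
156 + 18 = 174;  751 + 174 = 925;  2641 + 925 = 3566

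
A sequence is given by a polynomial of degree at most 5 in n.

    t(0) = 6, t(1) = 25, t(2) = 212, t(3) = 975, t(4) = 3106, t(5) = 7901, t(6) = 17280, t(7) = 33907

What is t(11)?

Δ: 19, 187, 763, 2131, 4795, 9379, 16627
Δ²: 168, 576, 1368, 2664, 4584, 7248
Δ³: 408, 792, 1296, 1920, 2664
Δ⁴: 384, 504, 624, 744
Δ⁵: 120, 120, 120
The fifth differences are constant (120).
744 + 120 = 864;  2664 + 864 = 3528;  7248 + 3528 = 10776;  16627 + 10776 = 27403;  33907 + 27403 = 61310
864 + 120 = 984;  3528 + 984 = 4512;  10776 + 4512 = 15288;  27403 + 15288 = 42691;  61310 + 42691 = 104001
984 + 120 = 1104;  4512 + 1104 = 5616;  15288 + 5616 = 20904;  42691 + 20904 = 63595;  104001 + 63595 = 167596
1104 + 120 = 1224;  5616 + 1224 = 6840;  20904 + 6840 = 27744;  63595 + 27744 = 91339;  167596 + 91339 = 258935

258935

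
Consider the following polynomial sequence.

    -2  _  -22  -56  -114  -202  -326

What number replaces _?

Using the last 5 terms:
Δ: -34, -58, -88, -124
Δ²: -24, -30, -36
Δ³: -6, -6
Constant third difference = -6.
Extend backward: -24 + 6 = -18;  -34 + 18 = -16;  -22 + 16 = -6

-6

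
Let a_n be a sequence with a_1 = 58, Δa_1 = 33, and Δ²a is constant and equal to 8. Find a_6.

Build the table forward from the leading diagonal:
Δ²: 8, 8, 8, 8, 8, 8
Δ: 33, 41, 49, 57, 65, 73
a: 58, 91, 132, 181, 238, 303

303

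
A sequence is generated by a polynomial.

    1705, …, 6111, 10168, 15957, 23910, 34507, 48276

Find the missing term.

3402

Using the last 6 terms:
Δ: 4057, 5789, 7953, 10597, 13769
Δ²: 1732, 2164, 2644, 3172
Δ³: 432, 480, 528
Δ⁴: 48, 48
Constant fourth difference = 48.
Extend backward: 432 − 48 = 384;  1732 − 384 = 1348;  4057 − 1348 = 2709;  6111 − 2709 = 3402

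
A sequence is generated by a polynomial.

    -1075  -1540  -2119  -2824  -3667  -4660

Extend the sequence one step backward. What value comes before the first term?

-712

D1: -465  -579  -705  -843  -993
D2: -114  -126  -138  -150
D3: -12  -12  -12
The third differences are constant at -12.
Work back: -114 + 12 = -102;  -465 + 102 = -363;  -1075 + 363 = -712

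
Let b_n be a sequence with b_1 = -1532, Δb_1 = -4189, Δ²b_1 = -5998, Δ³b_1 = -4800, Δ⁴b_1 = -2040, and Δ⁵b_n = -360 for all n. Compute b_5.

Build the table forward from the leading diagonal:
Δ⁵: -360  -360  -360  -360  -360
Δ⁴: -2040  -2400  -2760  -3120  -3480
Δ³: -4800  -6840  -9240  -12000  -15120
Δ²: -5998  -10798  -17638  -26878  -38878
Δ: -4189  -10187  -20985  -38623  -65501
b: -1532  -5721  -15908  -36893  -75516

-75516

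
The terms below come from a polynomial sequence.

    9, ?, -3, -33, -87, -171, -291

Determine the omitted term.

Using the last 5 terms:
Δ: -30  -54  -84  -120
Δ²: -24  -30  -36
Δ³: -6  -6
Constant third difference = -6.
Extend backward: -24 + 6 = -18;  -30 + 18 = -12;  -3 + 12 = 9

9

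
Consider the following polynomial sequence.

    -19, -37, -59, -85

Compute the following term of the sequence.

D1: -18, -22, -26
D2: -4, -4
Second differences constant at -4.
-26 − 4 = -30;  -85 − 30 = -115

-115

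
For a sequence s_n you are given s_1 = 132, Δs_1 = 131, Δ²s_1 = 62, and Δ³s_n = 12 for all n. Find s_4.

723

Build the table forward from the leading diagonal:
Third differences: 12  12  12  12
Second differences: 62  74  86  98
First differences: 131  193  267  353
s: 132  263  456  723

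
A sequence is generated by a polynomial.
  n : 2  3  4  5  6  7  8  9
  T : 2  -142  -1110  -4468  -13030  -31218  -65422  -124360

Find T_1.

-144, -968, -3358, -8562, -18188, -34204, -58938
-824, -2390, -5204, -9626, -16016, -24734
-1566, -2814, -4422, -6390, -8718
-1248, -1608, -1968, -2328
-360, -360, -360
The fifth differences are constant at -360.
Work back: -1248 + 360 = -888;  -1566 + 888 = -678;  -824 + 678 = -146;  -144 + 146 = 2;  2 − 2 = 0

0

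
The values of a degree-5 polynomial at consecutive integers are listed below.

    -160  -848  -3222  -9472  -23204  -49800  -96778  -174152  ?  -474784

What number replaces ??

Using the first 8 terms:
D1: -688, -2374, -6250, -13732, -26596, -46978, -77374
D2: -1686, -3876, -7482, -12864, -20382, -30396
D3: -2190, -3606, -5382, -7518, -10014
D4: -1416, -1776, -2136, -2496
D5: -360, -360, -360
Constant fifth difference = -360.
Extend forward: -2496 − 360 = -2856;  -10014 − 2856 = -12870;  -30396 − 12870 = -43266;  -77374 − 43266 = -120640;  -174152 − 120640 = -294792

-294792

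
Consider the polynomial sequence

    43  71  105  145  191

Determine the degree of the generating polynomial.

2

D1: 28, 34, 40, 46
D2: 6, 6, 6
The second differences are constant, so the polynomial has degree 2.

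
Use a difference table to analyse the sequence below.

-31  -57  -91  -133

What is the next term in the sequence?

-183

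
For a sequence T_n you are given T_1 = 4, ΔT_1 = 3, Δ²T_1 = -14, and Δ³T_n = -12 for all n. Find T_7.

-428

Build the table forward from the leading diagonal:
Third differences: -12, -12, -12, -12, -12, -12, -12
Second differences: -14, -26, -38, -50, -62, -74, -86
First differences: 3, -11, -37, -75, -125, -187, -261
T: 4, 7, -4, -41, -116, -241, -428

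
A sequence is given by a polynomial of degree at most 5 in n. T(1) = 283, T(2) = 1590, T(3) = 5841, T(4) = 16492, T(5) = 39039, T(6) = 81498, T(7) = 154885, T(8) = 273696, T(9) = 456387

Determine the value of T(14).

3311682

1307 , 4251 , 10651 , 22547 , 42459 , 73387 , 118811 , 182691
2944 , 6400 , 11896 , 19912 , 30928 , 45424 , 63880
3456 , 5496 , 8016 , 11016 , 14496 , 18456
2040 , 2520 , 3000 , 3480 , 3960
480 , 480 , 480 , 480
The fifth differences are constant (480).
3960 + 480 = 4440;  18456 + 4440 = 22896;  63880 + 22896 = 86776;  182691 + 86776 = 269467;  456387 + 269467 = 725854
4440 + 480 = 4920;  22896 + 4920 = 27816;  86776 + 27816 = 114592;  269467 + 114592 = 384059;  725854 + 384059 = 1109913
4920 + 480 = 5400;  27816 + 5400 = 33216;  114592 + 33216 = 147808;  384059 + 147808 = 531867;  1109913 + 531867 = 1641780
5400 + 480 = 5880;  33216 + 5880 = 39096;  147808 + 39096 = 186904;  531867 + 186904 = 718771;  1641780 + 718771 = 2360551
5880 + 480 = 6360;  39096 + 6360 = 45456;  186904 + 45456 = 232360;  718771 + 232360 = 951131;  2360551 + 951131 = 3311682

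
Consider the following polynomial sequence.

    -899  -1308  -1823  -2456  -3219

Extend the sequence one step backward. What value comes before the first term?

-584

Δ: -409, -515, -633, -763
Δ²: -106, -118, -130
Δ³: -12, -12
The third differences are constant at -12.
Work back: -106 + 12 = -94;  -409 + 94 = -315;  -899 + 315 = -584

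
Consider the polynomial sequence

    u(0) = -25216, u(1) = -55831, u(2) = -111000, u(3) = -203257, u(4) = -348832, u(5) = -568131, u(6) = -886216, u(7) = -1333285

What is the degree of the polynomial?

-30615, -55169, -92257, -145575, -219299, -318085, -447069
-24554, -37088, -53318, -73724, -98786, -128984
-12534, -16230, -20406, -25062, -30198
-3696, -4176, -4656, -5136
-480, -480, -480
The fifth differences are constant, so the polynomial has degree 5.

5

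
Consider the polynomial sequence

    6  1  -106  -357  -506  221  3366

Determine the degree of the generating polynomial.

First differences: -5, -107, -251, -149, 727, 3145
Second differences: -102, -144, 102, 876, 2418
Third differences: -42, 246, 774, 1542
Fourth differences: 288, 528, 768
Fifth differences: 240, 240
The fifth differences are constant, so the polynomial has degree 5.

5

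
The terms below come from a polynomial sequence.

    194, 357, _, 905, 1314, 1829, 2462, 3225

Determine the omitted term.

Using the last 5 terms:
409  515  633  763
106  118  130
12  12
Constant third difference = 12.
Extend backward: 106 − 12 = 94;  409 − 94 = 315;  905 − 315 = 590

590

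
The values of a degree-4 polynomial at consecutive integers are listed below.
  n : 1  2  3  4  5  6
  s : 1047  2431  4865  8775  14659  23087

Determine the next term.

34701

Δ: 1384, 2434, 3910, 5884, 8428
Δ²: 1050, 1476, 1974, 2544
Δ³: 426, 498, 570
Δ⁴: 72, 72
Fourth differences constant at 72.
570 + 72 = 642;  2544 + 642 = 3186;  8428 + 3186 = 11614;  23087 + 11614 = 34701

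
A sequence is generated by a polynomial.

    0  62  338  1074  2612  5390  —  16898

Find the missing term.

Using the first 6 terms:
D1: 62  276  736  1538  2778
D2: 214  460  802  1240
D3: 246  342  438
D4: 96  96
Constant fourth difference = 96.
Extend forward: 438 + 96 = 534;  1240 + 534 = 1774;  2778 + 1774 = 4552;  5390 + 4552 = 9942

9942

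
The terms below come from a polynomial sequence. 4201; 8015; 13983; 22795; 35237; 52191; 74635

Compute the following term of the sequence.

First differences: 3814, 5968, 8812, 12442, 16954, 22444
Second differences: 2154, 2844, 3630, 4512, 5490
Third differences: 690, 786, 882, 978
Fourth differences: 96, 96, 96
Constant fourth difference = 96, so extend:
978 + 96 = 1074;  5490 + 1074 = 6564;  22444 + 6564 = 29008;  74635 + 29008 = 103643

103643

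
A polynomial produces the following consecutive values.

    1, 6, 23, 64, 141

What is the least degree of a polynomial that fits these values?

3

Δ: 5, 17, 41, 77
Δ²: 12, 24, 36
Δ³: 12, 12
The third differences are constant, so the polynomial has degree 3.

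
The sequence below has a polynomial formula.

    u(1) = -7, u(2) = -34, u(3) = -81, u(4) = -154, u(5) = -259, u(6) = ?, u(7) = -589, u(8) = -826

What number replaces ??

-402

Using the first 5 terms:
First differences: -27, -47, -73, -105
Second differences: -20, -26, -32
Third differences: -6, -6
Constant third difference = -6.
Extend forward: -32 − 6 = -38;  -105 − 38 = -143;  -259 − 143 = -402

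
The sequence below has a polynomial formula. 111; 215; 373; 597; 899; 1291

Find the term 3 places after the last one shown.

Δ: 104  158  224  302  392
Δ²: 54  66  78  90
Δ³: 12  12  12
The third differences are constant (12).
90 + 12 = 102;  392 + 102 = 494;  1291 + 494 = 1785
102 + 12 = 114;  494 + 114 = 608;  1785 + 608 = 2393
114 + 12 = 126;  608 + 126 = 734;  2393 + 734 = 3127

3127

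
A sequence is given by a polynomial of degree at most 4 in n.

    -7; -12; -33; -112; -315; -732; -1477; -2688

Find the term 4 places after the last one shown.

D1: -5 , -21 , -79 , -203 , -417 , -745 , -1211
D2: -16 , -58 , -124 , -214 , -328 , -466
D3: -42 , -66 , -90 , -114 , -138
D4: -24 , -24 , -24 , -24
The fourth differences are constant (-24).
-138 − 24 = -162;  -466 − 162 = -628;  -1211 − 628 = -1839;  -2688 − 1839 = -4527
-162 − 24 = -186;  -628 − 186 = -814;  -1839 − 814 = -2653;  -4527 − 2653 = -7180
-186 − 24 = -210;  -814 − 210 = -1024;  -2653 − 1024 = -3677;  -7180 − 3677 = -10857
-210 − 24 = -234;  -1024 − 234 = -1258;  -3677 − 1258 = -4935;  -10857 − 4935 = -15792

-15792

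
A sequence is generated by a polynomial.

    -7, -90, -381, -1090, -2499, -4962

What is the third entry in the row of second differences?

D1: -83, -291, -709, -1409, -2463
D2: -208, -418, -700, -1054
D3: -210, -282, -354
D4: -72, -72

-700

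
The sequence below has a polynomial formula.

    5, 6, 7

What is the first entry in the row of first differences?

Δ: 1, 1

1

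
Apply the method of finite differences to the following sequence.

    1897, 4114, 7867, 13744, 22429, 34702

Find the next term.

51439

D1: 2217, 3753, 5877, 8685, 12273
D2: 1536, 2124, 2808, 3588
D3: 588, 684, 780
D4: 96, 96
Fourth differences constant at 96.
780 + 96 = 876;  3588 + 876 = 4464;  12273 + 4464 = 16737;  34702 + 16737 = 51439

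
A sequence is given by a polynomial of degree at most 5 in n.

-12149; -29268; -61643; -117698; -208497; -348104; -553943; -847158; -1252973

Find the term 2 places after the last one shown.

-17119, -32375, -56055, -90799, -139607, -205839, -293215, -405815
-15256, -23680, -34744, -48808, -66232, -87376, -112600
-8424, -11064, -14064, -17424, -21144, -25224
-2640, -3000, -3360, -3720, -4080
-360, -360, -360, -360
Fifth differences constant at -360.
-4080 − 360 = -4440;  -25224 − 4440 = -29664;  -112600 − 29664 = -142264;  -405815 − 142264 = -548079;  -1252973 − 548079 = -1801052
-4440 − 360 = -4800;  -29664 − 4800 = -34464;  -142264 − 34464 = -176728;  -548079 − 176728 = -724807;  -1801052 − 724807 = -2525859

-2525859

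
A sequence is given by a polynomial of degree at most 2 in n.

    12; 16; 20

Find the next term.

24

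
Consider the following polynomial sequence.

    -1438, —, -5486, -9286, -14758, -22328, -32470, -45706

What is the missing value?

Using the last 6 terms:
D1: -3800, -5472, -7570, -10142, -13236
D2: -1672, -2098, -2572, -3094
D3: -426, -474, -522
D4: -48, -48
Constant fourth difference = -48.
Extend backward: -426 + 48 = -378;  -1672 + 378 = -1294;  -3800 + 1294 = -2506;  -5486 + 2506 = -2980

-2980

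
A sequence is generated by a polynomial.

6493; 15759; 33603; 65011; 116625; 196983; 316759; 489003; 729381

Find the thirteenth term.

First differences: 9266  17844  31408  51614  80358  119776  172244  240378
Second differences: 8578  13564  20206  28744  39418  52468  68134
Third differences: 4986  6642  8538  10674  13050  15666
Fourth differences: 1656  1896  2136  2376  2616
Fifth differences: 240  240  240  240
Constant fifth difference = 240, so extend:
2616 + 240 = 2856;  15666 + 2856 = 18522;  68134 + 18522 = 86656;  240378 + 86656 = 327034;  729381 + 327034 = 1056415
2856 + 240 = 3096;  18522 + 3096 = 21618;  86656 + 21618 = 108274;  327034 + 108274 = 435308;  1056415 + 435308 = 1491723
3096 + 240 = 3336;  21618 + 3336 = 24954;  108274 + 24954 = 133228;  435308 + 133228 = 568536;  1491723 + 568536 = 2060259
3336 + 240 = 3576;  24954 + 3576 = 28530;  133228 + 28530 = 161758;  568536 + 161758 = 730294;  2060259 + 730294 = 2790553

2790553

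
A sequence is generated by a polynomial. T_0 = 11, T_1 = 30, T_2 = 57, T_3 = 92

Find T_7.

312

Δ: 19, 27, 35
Δ²: 8, 8
Constant second difference = 8, so extend:
35 + 8 = 43;  92 + 43 = 135
43 + 8 = 51;  135 + 51 = 186
51 + 8 = 59;  186 + 59 = 245
59 + 8 = 67;  245 + 67 = 312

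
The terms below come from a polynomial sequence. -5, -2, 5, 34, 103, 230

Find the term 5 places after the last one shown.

First differences: 3 , 7 , 29 , 69 , 127
Second differences: 4 , 22 , 40 , 58
Third differences: 18 , 18 , 18
Third differences constant at 18.
58 + 18 = 76;  127 + 76 = 203;  230 + 203 = 433
76 + 18 = 94;  203 + 94 = 297;  433 + 297 = 730
94 + 18 = 112;  297 + 112 = 409;  730 + 409 = 1139
112 + 18 = 130;  409 + 130 = 539;  1139 + 539 = 1678
130 + 18 = 148;  539 + 148 = 687;  1678 + 687 = 2365

2365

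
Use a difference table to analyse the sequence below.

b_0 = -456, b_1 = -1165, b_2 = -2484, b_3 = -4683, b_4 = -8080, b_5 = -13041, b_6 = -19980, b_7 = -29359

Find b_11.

D1: -709 , -1319 , -2199 , -3397 , -4961 , -6939 , -9379
D2: -610 , -880 , -1198 , -1564 , -1978 , -2440
D3: -270 , -318 , -366 , -414 , -462
D4: -48 , -48 , -48 , -48
The fourth differences are constant (-48).
-462 − 48 = -510;  -2440 − 510 = -2950;  -9379 − 2950 = -12329;  -29359 − 12329 = -41688
-510 − 48 = -558;  -2950 − 558 = -3508;  -12329 − 3508 = -15837;  -41688 − 15837 = -57525
-558 − 48 = -606;  -3508 − 606 = -4114;  -15837 − 4114 = -19951;  -57525 − 19951 = -77476
-606 − 48 = -654;  -4114 − 654 = -4768;  -19951 − 4768 = -24719;  -77476 − 24719 = -102195

-102195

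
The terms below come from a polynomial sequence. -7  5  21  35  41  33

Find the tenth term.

First differences: 12, 16, 14, 6, -8
Second differences: 4, -2, -8, -14
Third differences: -6, -6, -6
Constant third difference = -6, so extend:
-14 − 6 = -20;  -8 − 20 = -28;  33 − 28 = 5
-20 − 6 = -26;  -28 − 26 = -54;  5 − 54 = -49
-26 − 6 = -32;  -54 − 32 = -86;  -49 − 86 = -135
-32 − 6 = -38;  -86 − 38 = -124;  -135 − 124 = -259

-259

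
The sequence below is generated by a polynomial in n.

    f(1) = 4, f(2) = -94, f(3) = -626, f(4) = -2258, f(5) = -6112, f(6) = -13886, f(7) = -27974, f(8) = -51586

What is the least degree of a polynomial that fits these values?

Δ: -98, -532, -1632, -3854, -7774, -14088, -23612
Δ²: -434, -1100, -2222, -3920, -6314, -9524
Δ³: -666, -1122, -1698, -2394, -3210
Δ⁴: -456, -576, -696, -816
Δ⁵: -120, -120, -120
The fifth differences are constant, so the polynomial has degree 5.

5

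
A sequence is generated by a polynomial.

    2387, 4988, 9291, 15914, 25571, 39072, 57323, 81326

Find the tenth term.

151076

2601  4303  6623  9657  13501  18251  24003
1702  2320  3034  3844  4750  5752
618  714  810  906  1002
96  96  96  96
Constant fourth difference = 96, so extend:
1002 + 96 = 1098;  5752 + 1098 = 6850;  24003 + 6850 = 30853;  81326 + 30853 = 112179
1098 + 96 = 1194;  6850 + 1194 = 8044;  30853 + 8044 = 38897;  112179 + 38897 = 151076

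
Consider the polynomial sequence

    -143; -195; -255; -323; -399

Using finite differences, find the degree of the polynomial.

First differences: -52, -60, -68, -76
Second differences: -8, -8, -8
The second differences are constant, so the polynomial has degree 2.

2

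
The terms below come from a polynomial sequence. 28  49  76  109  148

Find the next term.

193

21  27  33  39
6  6  6
The second differences are constant (6).
39 + 6 = 45;  148 + 45 = 193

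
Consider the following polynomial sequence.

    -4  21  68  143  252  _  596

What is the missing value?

401

Using the first 5 terms:
Δ: 25  47  75  109
Δ²: 22  28  34
Δ³: 6  6
Constant third difference = 6.
Extend forward: 34 + 6 = 40;  109 + 40 = 149;  252 + 149 = 401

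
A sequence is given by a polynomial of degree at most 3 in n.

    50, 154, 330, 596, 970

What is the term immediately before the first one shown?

104, 176, 266, 374
72, 90, 108
18, 18
The third differences are constant at 18.
Work back: 72 − 18 = 54;  104 − 54 = 50;  50 − 50 = 0

0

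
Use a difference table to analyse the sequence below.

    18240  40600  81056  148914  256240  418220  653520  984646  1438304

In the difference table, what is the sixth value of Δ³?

26706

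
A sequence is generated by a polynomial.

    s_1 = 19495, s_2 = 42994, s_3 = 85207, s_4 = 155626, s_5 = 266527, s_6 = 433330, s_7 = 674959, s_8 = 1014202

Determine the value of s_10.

2098162

First differences: 23499, 42213, 70419, 110901, 166803, 241629, 339243
Second differences: 18714, 28206, 40482, 55902, 74826, 97614
Third differences: 9492, 12276, 15420, 18924, 22788
Fourth differences: 2784, 3144, 3504, 3864
Fifth differences: 360, 360, 360
The fifth differences are constant (360).
3864 + 360 = 4224;  22788 + 4224 = 27012;  97614 + 27012 = 124626;  339243 + 124626 = 463869;  1014202 + 463869 = 1478071
4224 + 360 = 4584;  27012 + 4584 = 31596;  124626 + 31596 = 156222;  463869 + 156222 = 620091;  1478071 + 620091 = 2098162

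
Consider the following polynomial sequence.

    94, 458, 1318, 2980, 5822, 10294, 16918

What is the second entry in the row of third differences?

378

D1: 364, 860, 1662, 2842, 4472, 6624
D2: 496, 802, 1180, 1630, 2152
D3: 306, 378, 450, 522
D4: 72, 72, 72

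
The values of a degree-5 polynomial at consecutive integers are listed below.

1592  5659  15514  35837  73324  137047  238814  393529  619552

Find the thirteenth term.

2745044

D1: 4067  9855  20323  37487  63723  101767  154715  226023
D2: 5788  10468  17164  26236  38044  52948  71308
D3: 4680  6696  9072  11808  14904  18360
D4: 2016  2376  2736  3096  3456
D5: 360  360  360  360
The fifth differences are constant (360).
3456 + 360 = 3816;  18360 + 3816 = 22176;  71308 + 22176 = 93484;  226023 + 93484 = 319507;  619552 + 319507 = 939059
3816 + 360 = 4176;  22176 + 4176 = 26352;  93484 + 26352 = 119836;  319507 + 119836 = 439343;  939059 + 439343 = 1378402
4176 + 360 = 4536;  26352 + 4536 = 30888;  119836 + 30888 = 150724;  439343 + 150724 = 590067;  1378402 + 590067 = 1968469
4536 + 360 = 4896;  30888 + 4896 = 35784;  150724 + 35784 = 186508;  590067 + 186508 = 776575;  1968469 + 776575 = 2745044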